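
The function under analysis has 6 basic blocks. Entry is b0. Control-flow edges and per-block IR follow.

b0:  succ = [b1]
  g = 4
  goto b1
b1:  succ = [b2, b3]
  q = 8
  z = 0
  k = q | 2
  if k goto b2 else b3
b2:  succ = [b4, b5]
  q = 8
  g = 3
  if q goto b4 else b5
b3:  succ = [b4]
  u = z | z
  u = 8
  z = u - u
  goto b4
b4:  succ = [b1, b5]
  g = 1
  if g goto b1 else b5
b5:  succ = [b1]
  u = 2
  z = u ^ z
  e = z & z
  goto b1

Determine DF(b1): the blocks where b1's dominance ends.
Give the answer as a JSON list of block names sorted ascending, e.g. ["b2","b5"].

Answer: ["b1"]

Analysis:
idom tree: b1←b0 b2←b1 b3←b1 b4←b1 b5←b1
Dom at joins:
  b1: preds {b0,b4,b5}: {b0} ∩ {b0,b1,b4} ∩ {b0,b1,b5} = {b0}; idom=b0
  b4: preds {b2,b3}: {b0,b1,b2} ∩ {b0,b1,b3} = {b0,b1}; idom=b1
  b5: preds {b2,b4}: {b0,b1,b2} ∩ {b0,b1,b4} = {b0,b1}; idom=b1

DF derivation:
  b1←b0: walk · to b0
  b1←b4: walk b4→b1 to b0
  b1←b5: walk b5→b1 to b0
  b4←b2: walk b2 to b1
  b4←b3: walk b3 to b1
  b5←b2: walk b2 to b1
  b5←b4: walk b4 to b1
  b0 → ∅
  b1 → {b1}
  b2 → {b4,b5}
  b3 → {b4}
  b4 → {b1,b5}
  b5 → {b1}

DF(b1) = ["b1"]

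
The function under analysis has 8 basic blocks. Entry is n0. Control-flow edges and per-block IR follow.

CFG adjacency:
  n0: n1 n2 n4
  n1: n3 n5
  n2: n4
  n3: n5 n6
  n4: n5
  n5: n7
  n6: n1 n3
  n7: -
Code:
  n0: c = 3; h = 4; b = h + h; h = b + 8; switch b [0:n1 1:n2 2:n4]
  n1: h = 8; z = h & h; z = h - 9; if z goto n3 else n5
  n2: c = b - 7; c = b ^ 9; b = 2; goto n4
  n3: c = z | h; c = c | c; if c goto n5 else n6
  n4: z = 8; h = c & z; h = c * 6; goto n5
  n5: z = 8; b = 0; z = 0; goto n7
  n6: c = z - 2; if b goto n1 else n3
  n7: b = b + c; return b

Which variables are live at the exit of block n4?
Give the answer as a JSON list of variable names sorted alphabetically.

Answer: ["c"]

Analysis:
Block summaries:
  n0: {b,c,h} / ∅
  n1: {h,z} / ∅
  n2: {b,c} / {b}
  n3: {c} / {h,z}
  n4: {h,z} / {c}
  n5: {b,z} / ∅
  n6: {c} / {b,z}
  n7: {b} / {b,c}

Live sets:
  live n0: ∅→{b,c}
  live n1: {b,c}→{b,c,h,z}
  live n2: {b}→{c}
  live n3: {b,h,z}→{b,c,h,z}
  live n4: {c}→{c}
  live n5: {c}→{b,c}
  live n6: {b,h,z}→{b,c,h,z}
  live n7: {b,c}→∅

live-out(n4) = ["c"]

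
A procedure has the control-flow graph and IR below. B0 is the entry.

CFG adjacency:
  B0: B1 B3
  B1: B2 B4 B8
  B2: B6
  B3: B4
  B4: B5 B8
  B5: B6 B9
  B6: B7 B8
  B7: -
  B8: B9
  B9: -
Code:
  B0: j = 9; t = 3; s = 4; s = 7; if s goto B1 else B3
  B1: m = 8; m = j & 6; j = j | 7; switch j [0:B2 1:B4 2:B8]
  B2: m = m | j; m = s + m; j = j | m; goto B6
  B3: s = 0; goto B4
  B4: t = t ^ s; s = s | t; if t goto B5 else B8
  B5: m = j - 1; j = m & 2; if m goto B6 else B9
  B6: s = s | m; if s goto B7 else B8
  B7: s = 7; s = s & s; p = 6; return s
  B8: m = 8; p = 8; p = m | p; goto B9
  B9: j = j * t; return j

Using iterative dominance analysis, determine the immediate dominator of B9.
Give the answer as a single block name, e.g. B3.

Answer: B0

Working:
idom tree: B1←B0 B2←B1 B3←B0 B4←B0 B5←B4 B6←B0 B7←B6 B8←B0 B9←B0
Dom∩ at merges:
  B4: preds {B1,B3}: {B0,B1} ∩ {B0,B3} = {B0}; idom=B0
  B6: preds {B2,B5}: {B0,B1,B2} ∩ {B0,B4,B5} = {B0}; idom=B0
  B8: preds {B1,B4,B6}: {B0,B1} ∩ {B0,B4} ∩ {B0,B6} = {B0}; idom=B0
  B9: preds {B5,B8}: {B0,B4,B5} ∩ {B0,B8} = {B0}; idom=B0

idom(B9) = B0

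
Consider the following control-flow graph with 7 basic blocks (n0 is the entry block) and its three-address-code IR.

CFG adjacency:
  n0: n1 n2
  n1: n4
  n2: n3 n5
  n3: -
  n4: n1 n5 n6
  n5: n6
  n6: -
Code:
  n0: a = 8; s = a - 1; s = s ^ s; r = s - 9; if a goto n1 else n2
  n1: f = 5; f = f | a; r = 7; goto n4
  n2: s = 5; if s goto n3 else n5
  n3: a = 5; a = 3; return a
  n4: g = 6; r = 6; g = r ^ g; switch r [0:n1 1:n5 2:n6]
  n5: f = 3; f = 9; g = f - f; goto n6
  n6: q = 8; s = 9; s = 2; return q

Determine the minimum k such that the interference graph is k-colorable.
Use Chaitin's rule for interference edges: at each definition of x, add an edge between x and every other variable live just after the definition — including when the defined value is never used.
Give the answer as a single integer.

Answer: 3

Derivation:
Block summaries:
  n0: {a,r,s} / ∅
  n1: {f,r} / {a}
  n2: {s} / ∅
  n3: {a} / ∅
  n4: {g,r} / ∅
  n5: {f,g} / ∅
  n6: {q,s} / ∅

Live sets:
  n0: in=∅ out={a}
  n1: in={a} out={a}
  n2: in=∅ out=∅
  n3: in=∅ out=∅
  n4: in={a} out={a}
  n5: in=∅ out=∅
  n6: in=∅ out=∅

Interference:
  a — {f,g,r,s}
  f — {a}
  g — {a,r}
  q — {s}
  r — {a,g}
  s — {a,q}

Colouring:
  lower bound: {a,g,r} mutually conflict ⇒ χ ≥ 3
  3-colouring: r0={a,q}  r1={f,g,s}  r2={r}
  χ = 3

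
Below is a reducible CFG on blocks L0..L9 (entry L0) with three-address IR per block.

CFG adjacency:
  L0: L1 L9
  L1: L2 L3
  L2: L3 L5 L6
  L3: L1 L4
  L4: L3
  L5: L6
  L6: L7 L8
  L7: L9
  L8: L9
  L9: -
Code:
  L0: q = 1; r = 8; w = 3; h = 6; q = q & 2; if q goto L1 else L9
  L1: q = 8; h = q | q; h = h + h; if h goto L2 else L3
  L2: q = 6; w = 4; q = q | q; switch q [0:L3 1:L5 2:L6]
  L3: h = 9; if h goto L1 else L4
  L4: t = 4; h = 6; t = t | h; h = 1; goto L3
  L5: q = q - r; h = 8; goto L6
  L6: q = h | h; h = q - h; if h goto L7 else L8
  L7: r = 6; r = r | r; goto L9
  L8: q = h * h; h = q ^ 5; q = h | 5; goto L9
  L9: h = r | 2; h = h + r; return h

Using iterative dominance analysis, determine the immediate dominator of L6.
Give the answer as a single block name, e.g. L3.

idom tree: L1←L0 L2←L1 L3←L1 L4←L3 L5←L2 L6←L2 L7←L6 L8←L6 L9←L0
Join-block Dom:
  L1: preds {L0,L3}: {L0} ∩ {L0,L1,L3} = {L0}; idom=L0
  L3: preds {L1,L2,L4}: {L0,L1} ∩ {L0,L1,L2} ∩ {L0,L1,L3,L4} = {L0,L1}; idom=L1
  L6: preds {L2,L5}: {L0,L1,L2} ∩ {L0,L1,L2,L5} = {L0,L1,L2}; idom=L2
  L9: preds {L0,L7,L8}: {L0} ∩ {L0,L1,L2,L6,L7} ∩ {L0,L1,L2,L6,L8} = {L0}; idom=L0

idom(L6) = L2

Answer: L2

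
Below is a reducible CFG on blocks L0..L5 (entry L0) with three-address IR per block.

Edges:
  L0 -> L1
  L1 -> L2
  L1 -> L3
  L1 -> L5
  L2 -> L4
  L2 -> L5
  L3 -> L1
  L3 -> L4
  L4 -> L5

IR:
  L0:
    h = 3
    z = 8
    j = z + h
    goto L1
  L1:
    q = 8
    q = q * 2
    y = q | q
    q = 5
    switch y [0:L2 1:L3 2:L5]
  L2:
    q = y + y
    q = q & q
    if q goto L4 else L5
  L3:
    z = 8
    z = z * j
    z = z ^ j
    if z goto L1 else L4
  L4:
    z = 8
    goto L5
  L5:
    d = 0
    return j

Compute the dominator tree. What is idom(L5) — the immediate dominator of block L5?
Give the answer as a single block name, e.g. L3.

Answer: L1

Working:
idom tree: L1←L0 L2←L1 L3←L1 L4←L1 L5←L1
Dom∩ at merges:
  L1: preds {L0,L3}: {L0} ∩ {L0,L1,L3} = {L0}; idom=L0
  L4: preds {L2,L3}: {L0,L1,L2} ∩ {L0,L1,L3} = {L0,L1}; idom=L1
  L5: preds {L1,L2,L4}: {L0,L1} ∩ {L0,L1,L2} ∩ {L0,L1,L4} = {L0,L1}; idom=L1

idom(L5) = L1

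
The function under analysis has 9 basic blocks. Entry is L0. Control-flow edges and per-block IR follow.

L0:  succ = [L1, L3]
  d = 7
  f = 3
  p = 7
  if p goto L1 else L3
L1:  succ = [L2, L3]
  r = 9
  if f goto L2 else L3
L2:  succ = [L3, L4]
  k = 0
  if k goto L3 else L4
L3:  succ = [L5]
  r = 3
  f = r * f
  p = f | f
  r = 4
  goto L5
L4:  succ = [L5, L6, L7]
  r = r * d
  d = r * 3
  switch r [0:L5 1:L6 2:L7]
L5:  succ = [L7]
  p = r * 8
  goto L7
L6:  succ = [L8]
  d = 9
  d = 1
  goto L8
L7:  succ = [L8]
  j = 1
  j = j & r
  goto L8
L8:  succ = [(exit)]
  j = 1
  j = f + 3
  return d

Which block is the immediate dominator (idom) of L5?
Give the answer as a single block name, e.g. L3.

idom tree: L1←L0 L2←L1 L3←L0 L4←L2 L5←L0 L6←L4 L7←L0 L8←L0
Dom∩ at merges:
  L3: preds {L0,L1,L2}: {L0} ∩ {L0,L1} ∩ {L0,L1,L2} = {L0}; idom=L0
  L5: preds {L3,L4}: {L0,L3} ∩ {L0,L1,L2,L4} = {L0}; idom=L0
  L7: preds {L4,L5}: {L0,L1,L2,L4} ∩ {L0,L5} = {L0}; idom=L0
  L8: preds {L6,L7}: {L0,L1,L2,L4,L6} ∩ {L0,L7} = {L0}; idom=L0

idom(L5) = L0

Answer: L0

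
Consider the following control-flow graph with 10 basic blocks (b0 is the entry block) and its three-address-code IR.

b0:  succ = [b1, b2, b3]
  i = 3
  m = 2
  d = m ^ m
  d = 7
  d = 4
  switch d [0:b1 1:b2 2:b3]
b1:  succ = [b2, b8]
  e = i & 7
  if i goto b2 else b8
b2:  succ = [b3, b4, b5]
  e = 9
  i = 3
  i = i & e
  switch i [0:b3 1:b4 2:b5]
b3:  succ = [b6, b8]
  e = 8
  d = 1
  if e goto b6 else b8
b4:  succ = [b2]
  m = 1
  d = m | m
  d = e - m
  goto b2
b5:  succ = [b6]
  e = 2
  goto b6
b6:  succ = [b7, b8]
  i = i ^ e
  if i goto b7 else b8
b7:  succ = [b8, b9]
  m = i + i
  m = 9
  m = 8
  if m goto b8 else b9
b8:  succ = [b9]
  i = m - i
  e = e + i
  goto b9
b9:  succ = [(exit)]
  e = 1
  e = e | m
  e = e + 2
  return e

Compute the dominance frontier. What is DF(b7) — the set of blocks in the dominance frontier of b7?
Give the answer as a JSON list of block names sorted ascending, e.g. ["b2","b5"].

Answer: ["b8", "b9"]

Derivation:
idom tree: b1←b0 b2←b0 b3←b0 b4←b2 b5←b2 b6←b0 b7←b6 b8←b0 b9←b0
Join-block Dom:
  b2: preds {b0,b1,b4}: {b0} ∩ {b0,b1} ∩ {b0,b2,b4} = {b0}; idom=b0
  b3: preds {b0,b2}: {b0} ∩ {b0,b2} = {b0}; idom=b0
  b6: preds {b3,b5}: {b0,b3} ∩ {b0,b2,b5} = {b0}; idom=b0
  b8: preds {b1,b3,b6,b7}: {b0,b1} ∩ {b0,b3} ∩ {b0,b6} ∩ {b0,b6,b7} = {b0}; idom=b0
  b9: preds {b7,b8}: {b0,b6,b7} ∩ {b0,b8} = {b0}; idom=b0

DF walk-up:
  join b2 pred b0: · stop@b0
  join b2 pred b1: b1 stop@b0
  join b2 pred b4: b4→b2 stop@b0
  join b3 pred b0: · stop@b0
  join b3 pred b2: b2 stop@b0
  join b6 pred b3: b3 stop@b0
  join b6 pred b5: b5→b2 stop@b0
  join b8 pred b1: b1 stop@b0
  join b8 pred b3: b3 stop@b0
  join b8 pred b6: b6 stop@b0
  join b8 pred b7: b7→b6 stop@b0
  join b9 pred b7: b7→b6 stop@b0
  join b9 pred b8: b8 stop@b0
  b0 → ∅
  b1 → {b2,b8}
  b2 → {b2,b3,b6}
  b3 → {b6,b8}
  b4 → {b2}
  b5 → {b6}
  b6 → {b8,b9}
  b7 → {b8,b9}
  b8 → {b9}
  b9 → ∅

DF(b7) = ["b8", "b9"]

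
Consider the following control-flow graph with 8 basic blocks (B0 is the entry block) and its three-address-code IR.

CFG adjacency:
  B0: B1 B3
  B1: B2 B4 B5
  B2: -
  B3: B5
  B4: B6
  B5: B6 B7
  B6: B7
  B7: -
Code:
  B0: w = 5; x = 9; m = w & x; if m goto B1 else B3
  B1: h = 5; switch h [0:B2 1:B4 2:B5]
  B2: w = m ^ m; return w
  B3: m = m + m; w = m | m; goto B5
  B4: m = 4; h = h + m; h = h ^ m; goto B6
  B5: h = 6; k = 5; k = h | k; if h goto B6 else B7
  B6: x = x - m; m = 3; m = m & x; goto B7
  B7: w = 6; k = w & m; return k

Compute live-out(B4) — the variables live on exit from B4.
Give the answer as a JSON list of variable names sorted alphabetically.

Per-block:
  B0: {m,w,x} / ∅
  B1: {h} / ∅
  B2: {w} / {m}
  B3: {m,w} / {m}
  B4: {h,m} / {h}
  B5: {h,k} / ∅
  B6: {m,x} / {m,x}
  B7: {k,w} / {m}

Liveness:
  B0: in=∅ out={m,x}
  B1: in={m,x} out={h,m,x}
  B2: in={m} out=∅
  B3: in={m,x} out={m,x}
  B4: in={h,x} out={m,x}
  B5: in={m,x} out={m,x}
  B6: in={m,x} out={m}
  B7: in={m} out=∅

live-out(B4) = ["m", "x"]

Answer: ["m", "x"]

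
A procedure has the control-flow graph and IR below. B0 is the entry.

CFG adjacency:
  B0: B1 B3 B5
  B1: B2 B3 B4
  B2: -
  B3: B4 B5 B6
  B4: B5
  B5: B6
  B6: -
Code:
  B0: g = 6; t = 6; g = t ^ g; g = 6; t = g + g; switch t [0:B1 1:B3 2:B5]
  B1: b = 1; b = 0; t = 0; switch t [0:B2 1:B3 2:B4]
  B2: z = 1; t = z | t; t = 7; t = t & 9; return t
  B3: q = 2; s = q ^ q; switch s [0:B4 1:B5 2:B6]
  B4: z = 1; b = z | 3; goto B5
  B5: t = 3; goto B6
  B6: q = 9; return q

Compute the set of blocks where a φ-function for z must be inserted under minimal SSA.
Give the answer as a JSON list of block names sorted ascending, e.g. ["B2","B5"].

idom tree: B1←B0 B2←B1 B3←B0 B4←B0 B5←B0 B6←B0
Join-block Dom:
  B3: preds {B0,B1}: {B0} ∩ {B0,B1} = {B0}; idom=B0
  B4: preds {B1,B3}: {B0,B1} ∩ {B0,B3} = {B0}; idom=B0
  B5: preds {B0,B3,B4}: {B0} ∩ {B0,B3} ∩ {B0,B4} = {B0}; idom=B0
  B6: preds {B3,B5}: {B0,B3} ∩ {B0,B5} = {B0}; idom=B0

Frontier:
  join B3 pred B0: · stop@B0
  join B3 pred B1: B1 stop@B0
  join B4 pred B1: B1 stop@B0
  join B4 pred B3: B3 stop@B0
  join B5 pred B0: · stop@B0
  join B5 pred B3: B3 stop@B0
  join B5 pred B4: B4 stop@B0
  join B6 pred B3: B3 stop@B0
  join B6 pred B5: B5 stop@B0
  DF(B0)=∅
  DF(B1)={B3,B4}
  DF(B2)=∅
  DF(B3)={B4,B5,B6}
  DF(B4)={B5}
  DF(B5)={B6}
  DF(B6)=∅

φ for z: defs {B2,B4}
  DF⁺ = {B5,B6}

Answer: ["B5", "B6"]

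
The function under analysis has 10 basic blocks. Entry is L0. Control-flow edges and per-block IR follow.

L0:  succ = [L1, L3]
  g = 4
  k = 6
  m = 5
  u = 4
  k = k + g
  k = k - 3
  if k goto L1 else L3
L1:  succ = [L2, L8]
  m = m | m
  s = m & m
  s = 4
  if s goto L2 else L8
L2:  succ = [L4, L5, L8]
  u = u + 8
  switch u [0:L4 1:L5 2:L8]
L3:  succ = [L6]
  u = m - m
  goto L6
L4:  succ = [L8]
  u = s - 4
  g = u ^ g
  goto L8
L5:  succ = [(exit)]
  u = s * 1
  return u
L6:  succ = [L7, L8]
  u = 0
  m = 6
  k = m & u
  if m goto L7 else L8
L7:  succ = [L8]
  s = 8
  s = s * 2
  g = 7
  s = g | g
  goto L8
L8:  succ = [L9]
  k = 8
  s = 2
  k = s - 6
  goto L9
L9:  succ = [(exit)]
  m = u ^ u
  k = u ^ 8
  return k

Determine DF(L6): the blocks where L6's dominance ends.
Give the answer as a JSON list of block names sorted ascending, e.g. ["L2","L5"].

idom tree: L1←L0 L2←L1 L3←L0 L4←L2 L5←L2 L6←L3 L7←L6 L8←L0 L9←L8
Dom at joins:
  L8: preds {L1,L2,L4,L6,L7}: {L0,L1} ∩ {L0,L1,L2} ∩ {L0,L1,L2,L4} ∩ {L0,L3,L6} ∩ {L0,L3,L6,L7} = {L0}; idom=L0

Frontier:
  join L8 pred L1: L1 stop@L0
  join L8 pred L2: L2→L1 stop@L0
  join L8 pred L4: L4→L2→L1 stop@L0
  join L8 pred L6: L6→L3 stop@L0
  join L8 pred L7: L7→L6→L3 stop@L0
  L0: DF=∅
  L1: DF={L8}
  L2: DF={L8}
  L3: DF={L8}
  L4: DF={L8}
  L5: DF=∅
  L6: DF={L8}
  L7: DF={L8}
  L8: DF=∅
  L9: DF=∅

DF(L6) = ["L8"]

Answer: ["L8"]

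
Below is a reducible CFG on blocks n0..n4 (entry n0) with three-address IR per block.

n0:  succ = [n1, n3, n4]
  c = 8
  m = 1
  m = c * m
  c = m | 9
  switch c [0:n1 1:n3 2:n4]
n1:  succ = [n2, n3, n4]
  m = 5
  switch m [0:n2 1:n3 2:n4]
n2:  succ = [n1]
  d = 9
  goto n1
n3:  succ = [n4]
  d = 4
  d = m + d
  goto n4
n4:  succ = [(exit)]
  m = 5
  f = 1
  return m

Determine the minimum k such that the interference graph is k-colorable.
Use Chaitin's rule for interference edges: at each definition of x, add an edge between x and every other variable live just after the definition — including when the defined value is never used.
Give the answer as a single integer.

Answer: 2

Derivation:
Per-block:
  n0: {c,m} / ∅
  n1: {m} / ∅
  n2: {d} / ∅
  n3: {d} / {m}
  n4: {f,m} / ∅

Liveness:
  n0: in=∅ out={m}
  n1: in=∅ out={m}
  n2: in=∅ out=∅
  n3: in={m} out=∅
  n4: in=∅ out=∅

Conflict graph:
  c↔{m}
  d↔{m}
  f↔{m}
  m↔{c,d,f}

Chromatic number:
  {c,m} pairwise interfere (2-clique) ⇒ χ ≥ 2
  assign c→R1 d→R1 f→R1 m→R0 — no edge inside a register ⇒ χ ≤ 2
  χ = 2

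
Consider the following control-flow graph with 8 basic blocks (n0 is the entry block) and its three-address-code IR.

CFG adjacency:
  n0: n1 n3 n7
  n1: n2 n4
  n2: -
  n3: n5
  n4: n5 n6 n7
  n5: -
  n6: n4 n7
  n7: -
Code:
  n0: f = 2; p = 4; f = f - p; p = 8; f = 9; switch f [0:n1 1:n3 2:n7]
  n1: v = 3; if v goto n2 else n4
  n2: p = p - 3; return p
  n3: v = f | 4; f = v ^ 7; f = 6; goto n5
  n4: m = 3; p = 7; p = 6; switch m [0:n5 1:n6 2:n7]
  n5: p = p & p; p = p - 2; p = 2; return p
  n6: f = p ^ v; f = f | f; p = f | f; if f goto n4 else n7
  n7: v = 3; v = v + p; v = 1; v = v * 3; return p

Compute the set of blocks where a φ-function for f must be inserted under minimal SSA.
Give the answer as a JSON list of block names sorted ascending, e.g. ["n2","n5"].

Answer: ["n4", "n5", "n7"]

Working:
idom tree: n1←n0 n2←n1 n3←n0 n4←n1 n5←n0 n6←n4 n7←n0
Join-block Dom:
  n4: preds {n1,n6}: {n0,n1} ∩ {n0,n1,n4,n6} = {n0,n1}; idom=n1
  n5: preds {n3,n4}: {n0,n3} ∩ {n0,n1,n4} = {n0}; idom=n0
  n7: preds {n0,n4,n6}: {n0} ∩ {n0,n1,n4} ∩ {n0,n1,n4,n6} = {n0}; idom=n0

Frontier:
  n4←n1: walk · to n1
  n4←n6: walk n6→n4 to n1
  n5←n3: walk n3 to n0
  n5←n4: walk n4→n1 to n0
  n7←n0: walk · to n0
  n7←n4: walk n4→n1 to n0
  n7←n6: walk n6→n4→n1 to n0
  DF(n0)=∅
  DF(n1)={n5,n7}
  DF(n2)=∅
  DF(n3)={n5}
  DF(n4)={n4,n5,n7}
  DF(n5)=∅
  DF(n6)={n4,n7}
  DF(n7)=∅

φ for f: defs {n0,n3,n6}
  DF⁺ = {n4,n5,n7}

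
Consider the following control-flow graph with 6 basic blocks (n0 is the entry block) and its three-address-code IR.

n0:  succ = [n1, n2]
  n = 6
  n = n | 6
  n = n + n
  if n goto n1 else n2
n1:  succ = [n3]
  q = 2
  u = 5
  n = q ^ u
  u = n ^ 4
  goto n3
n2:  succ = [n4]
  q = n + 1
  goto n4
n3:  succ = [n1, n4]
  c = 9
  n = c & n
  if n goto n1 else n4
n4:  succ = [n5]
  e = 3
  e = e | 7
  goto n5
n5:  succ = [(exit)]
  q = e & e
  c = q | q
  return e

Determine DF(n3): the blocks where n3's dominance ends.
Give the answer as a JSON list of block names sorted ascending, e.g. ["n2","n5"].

idom tree: n1←n0 n2←n0 n3←n1 n4←n0 n5←n4
Dom∩ at merges:
  n1: preds {n0,n3}: {n0} ∩ {n0,n1,n3} = {n0}; idom=n0
  n4: preds {n2,n3}: {n0,n2} ∩ {n0,n1,n3} = {n0}; idom=n0

DF walk-up:
  join n1 pred n0: · stop@n0
  join n1 pred n3: n3→n1 stop@n0
  join n4 pred n2: n2 stop@n0
  join n4 pred n3: n3→n1 stop@n0
  n0: DF=∅
  n1: DF={n1,n4}
  n2: DF={n4}
  n3: DF={n1,n4}
  n4: DF=∅
  n5: DF=∅

DF(n3) = ["n1", "n4"]

Answer: ["n1", "n4"]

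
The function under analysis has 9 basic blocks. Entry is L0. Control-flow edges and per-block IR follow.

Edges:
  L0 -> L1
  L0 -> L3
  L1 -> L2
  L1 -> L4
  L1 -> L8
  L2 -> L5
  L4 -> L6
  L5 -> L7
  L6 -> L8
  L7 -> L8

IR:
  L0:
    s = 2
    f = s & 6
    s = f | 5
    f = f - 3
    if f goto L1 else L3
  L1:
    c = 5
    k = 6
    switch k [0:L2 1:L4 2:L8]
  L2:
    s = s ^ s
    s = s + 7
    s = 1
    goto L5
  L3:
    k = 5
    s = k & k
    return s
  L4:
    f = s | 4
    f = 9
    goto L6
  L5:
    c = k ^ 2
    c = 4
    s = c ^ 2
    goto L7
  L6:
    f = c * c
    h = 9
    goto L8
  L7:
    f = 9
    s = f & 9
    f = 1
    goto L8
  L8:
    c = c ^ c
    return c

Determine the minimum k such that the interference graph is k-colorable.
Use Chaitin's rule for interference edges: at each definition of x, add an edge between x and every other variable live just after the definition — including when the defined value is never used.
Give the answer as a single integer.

Answer: 3

Derivation:
Block summaries:
  L0: {f,s} / ∅
  L1: {c,k} / ∅
  L2: {s} / {s}
  L3: {k,s} / ∅
  L4: {f} / {s}
  L5: {c,s} / {k}
  L6: {f,h} / {c}
  L7: {f,s} / ∅
  L8: {c} / {c}

Live sets:
  L0 li=∅ lo={s}
  L1 li={s} lo={c,k,s}
  L2 li={k,s} lo={k}
  L3 li=∅ lo=∅
  L4 li={c,s} lo={c}
  L5 li={k} lo={c}
  L6 li={c} lo={c}
  L7 li={c} lo={c}
  L8 li={c} lo=∅

Conflict graph:
  c↔{f,h,k,s}
  f↔{c,s}
  h↔{c}
  k↔{c,s}
  s↔{c,f,k}

Chromatic number:
  lower bound: {c,f,s} mutually conflict ⇒ χ ≥ 3
  3-colouring: r0={c}  r1={h,s}  r2={f,k}
  χ = 3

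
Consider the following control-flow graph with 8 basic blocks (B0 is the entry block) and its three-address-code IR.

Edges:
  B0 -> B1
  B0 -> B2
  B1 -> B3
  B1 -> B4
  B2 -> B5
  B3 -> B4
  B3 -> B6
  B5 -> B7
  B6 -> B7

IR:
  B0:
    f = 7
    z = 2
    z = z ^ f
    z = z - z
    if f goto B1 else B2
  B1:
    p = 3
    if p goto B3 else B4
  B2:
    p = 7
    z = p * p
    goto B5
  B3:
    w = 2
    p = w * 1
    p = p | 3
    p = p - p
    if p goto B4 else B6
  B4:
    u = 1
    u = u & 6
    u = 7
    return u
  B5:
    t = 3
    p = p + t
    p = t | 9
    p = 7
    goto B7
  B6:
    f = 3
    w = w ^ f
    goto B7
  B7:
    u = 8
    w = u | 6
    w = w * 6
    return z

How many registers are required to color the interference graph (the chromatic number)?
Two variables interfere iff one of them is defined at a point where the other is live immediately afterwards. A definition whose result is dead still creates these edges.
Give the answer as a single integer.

Per-block:
  B0: {f,z} / ∅
  B1: {p} / ∅
  B2: {p,z} / ∅
  B3: {p,w} / ∅
  B4: {u} / ∅
  B5: {p,t} / {p}
  B6: {f,w} / {w}
  B7: {u,w} / {z}

Liveness:
  B0 li=∅ lo={z}
  B1 li={z} lo={z}
  B2 li=∅ lo={p,z}
  B3 li={z} lo={w,z}
  B4 li=∅ lo=∅
  B5 li={p,z} lo={z}
  B6 li={w,z} lo={z}
  B7 li={z} lo=∅

Interfere edges:
  f: {w,z}
  p: {t,w,z}
  t: {p,z}
  u: {z}
  w: {f,p,z}
  z: {f,p,t,u,w}

Chromatic number:
  {f,w,z} pairwise interfere (3-clique) ⇒ χ ≥ 3
  assign f→r1 p→r1 t→r2 u→r1 w→r2 z→r0 — no edge inside a register ⇒ χ ≤ 3
  χ = 3

Answer: 3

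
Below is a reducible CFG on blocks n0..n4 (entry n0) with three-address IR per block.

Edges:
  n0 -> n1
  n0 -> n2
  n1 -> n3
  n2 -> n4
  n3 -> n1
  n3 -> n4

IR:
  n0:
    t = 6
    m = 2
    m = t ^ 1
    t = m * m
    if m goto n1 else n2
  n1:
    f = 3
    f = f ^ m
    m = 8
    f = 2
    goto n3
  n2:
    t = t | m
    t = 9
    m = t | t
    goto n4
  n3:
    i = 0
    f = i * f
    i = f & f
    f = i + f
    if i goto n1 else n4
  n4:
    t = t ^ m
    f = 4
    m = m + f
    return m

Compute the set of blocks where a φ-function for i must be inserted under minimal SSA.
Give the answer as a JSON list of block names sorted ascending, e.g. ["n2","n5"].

Answer: ["n1", "n4"]

Analysis:
idom tree: n1←n0 n2←n0 n3←n1 n4←n0
Dom at joins:
  n1: preds {n0,n3}: {n0} ∩ {n0,n1,n3} = {n0}; idom=n0
  n4: preds {n2,n3}: {n0,n2} ∩ {n0,n1,n3} = {n0}; idom=n0

DF walk-up:
  join n1 pred n0: · stop@n0
  join n1 pred n3: n3→n1 stop@n0
  join n4 pred n2: n2 stop@n0
  join n4 pred n3: n3→n1 stop@n0
  n0 → ∅
  n1 → {n1,n4}
  n2 → {n4}
  n3 → {n1,n4}
  n4 → ∅

φ for i: defs {n3}
  DF⁺ = {n1,n4}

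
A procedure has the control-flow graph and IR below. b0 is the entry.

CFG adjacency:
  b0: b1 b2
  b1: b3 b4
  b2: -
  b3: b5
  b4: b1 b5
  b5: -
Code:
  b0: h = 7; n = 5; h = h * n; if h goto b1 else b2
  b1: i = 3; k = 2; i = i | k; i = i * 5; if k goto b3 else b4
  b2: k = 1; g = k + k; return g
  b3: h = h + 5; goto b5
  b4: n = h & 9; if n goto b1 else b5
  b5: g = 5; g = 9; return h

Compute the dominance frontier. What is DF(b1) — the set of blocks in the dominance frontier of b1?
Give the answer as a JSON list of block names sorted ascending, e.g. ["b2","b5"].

Answer: ["b1"]

Working:
idom tree: b1←b0 b2←b0 b3←b1 b4←b1 b5←b1
Dom at joins:
  b1: preds {b0,b4}: {b0} ∩ {b0,b1,b4} = {b0}; idom=b0
  b5: preds {b3,b4}: {b0,b1,b3} ∩ {b0,b1,b4} = {b0,b1}; idom=b1

DF walk-up:
  b1←b0: walk · to b0
  b1←b4: walk b4→b1 to b0
  b5←b3: walk b3 to b1
  b5←b4: walk b4 to b1
  DF(b0)=∅
  DF(b1)={b1}
  DF(b2)=∅
  DF(b3)={b5}
  DF(b4)={b1,b5}
  DF(b5)=∅

DF(b1) = ["b1"]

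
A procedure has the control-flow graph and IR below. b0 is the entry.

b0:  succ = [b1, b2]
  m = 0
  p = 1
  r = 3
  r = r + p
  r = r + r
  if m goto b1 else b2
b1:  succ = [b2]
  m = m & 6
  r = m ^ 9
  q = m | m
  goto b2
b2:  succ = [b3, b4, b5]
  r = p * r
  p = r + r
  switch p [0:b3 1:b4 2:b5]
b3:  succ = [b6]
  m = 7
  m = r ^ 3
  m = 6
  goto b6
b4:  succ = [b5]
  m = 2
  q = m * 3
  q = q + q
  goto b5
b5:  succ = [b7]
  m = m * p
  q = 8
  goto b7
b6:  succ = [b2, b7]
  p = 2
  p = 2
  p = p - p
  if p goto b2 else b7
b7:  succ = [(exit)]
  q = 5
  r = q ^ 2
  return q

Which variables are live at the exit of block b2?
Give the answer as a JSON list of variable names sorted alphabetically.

Block summaries:
  b0: {m,p,r} / ∅
  b1: {m,q,r} / {m}
  b2: {p,r} / {p,r}
  b3: {m} / {r}
  b4: {m,q} / ∅
  b5: {m,q} / {m,p}
  b6: {p} / ∅
  b7: {q,r} / ∅

Live sets:
  live b0: ∅→{m,p,r}
  live b1: {m,p}→{m,p,r}
  live b2: {m,p,r}→{m,p,r}
  live b3: {r}→{m,r}
  live b4: {p}→{m,p}
  live b5: {m,p}→∅
  live b6: {m,r}→{m,p,r}
  live b7: ∅→∅

live-out(b2) = ["m", "p", "r"]

Answer: ["m", "p", "r"]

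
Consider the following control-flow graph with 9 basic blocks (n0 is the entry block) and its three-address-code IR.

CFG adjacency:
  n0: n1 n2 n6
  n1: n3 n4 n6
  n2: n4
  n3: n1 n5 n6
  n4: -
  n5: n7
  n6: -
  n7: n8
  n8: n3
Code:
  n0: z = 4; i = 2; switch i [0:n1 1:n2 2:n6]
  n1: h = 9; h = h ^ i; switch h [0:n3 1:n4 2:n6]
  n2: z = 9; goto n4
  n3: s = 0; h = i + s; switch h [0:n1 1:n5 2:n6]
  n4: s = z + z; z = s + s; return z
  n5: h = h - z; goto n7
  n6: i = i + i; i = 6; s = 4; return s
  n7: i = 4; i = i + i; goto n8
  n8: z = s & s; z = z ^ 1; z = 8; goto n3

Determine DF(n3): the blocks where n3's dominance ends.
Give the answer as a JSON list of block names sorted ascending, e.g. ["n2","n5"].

idom tree: n1←n0 n2←n0 n3←n1 n4←n0 n5←n3 n6←n0 n7←n5 n8←n7
Dom∩ at merges:
  n1: preds {n0,n3}: {n0} ∩ {n0,n1,n3} = {n0}; idom=n0
  n3: preds {n1,n8}: {n0,n1} ∩ {n0,n1,n3,n5,n7,n8} = {n0,n1}; idom=n1
  n4: preds {n1,n2}: {n0,n1} ∩ {n0,n2} = {n0}; idom=n0
  n6: preds {n0,n1,n3}: {n0} ∩ {n0,n1} ∩ {n0,n1,n3} = {n0}; idom=n0

Frontier:
  n1←n0: walk · to n0
  n1←n3: walk n3→n1 to n0
  n3←n1: walk · to n1
  n3←n8: walk n8→n7→n5→n3 to n1
  n4←n1: walk n1 to n0
  n4←n2: walk n2 to n0
  n6←n0: walk · to n0
  n6←n1: walk n1 to n0
  n6←n3: walk n3→n1 to n0
  n0 → ∅
  n1 → {n1,n4,n6}
  n2 → {n4}
  n3 → {n1,n3,n6}
  n4 → ∅
  n5 → {n3}
  n6 → ∅
  n7 → {n3}
  n8 → {n3}

DF(n3) = ["n1", "n3", "n6"]

Answer: ["n1", "n3", "n6"]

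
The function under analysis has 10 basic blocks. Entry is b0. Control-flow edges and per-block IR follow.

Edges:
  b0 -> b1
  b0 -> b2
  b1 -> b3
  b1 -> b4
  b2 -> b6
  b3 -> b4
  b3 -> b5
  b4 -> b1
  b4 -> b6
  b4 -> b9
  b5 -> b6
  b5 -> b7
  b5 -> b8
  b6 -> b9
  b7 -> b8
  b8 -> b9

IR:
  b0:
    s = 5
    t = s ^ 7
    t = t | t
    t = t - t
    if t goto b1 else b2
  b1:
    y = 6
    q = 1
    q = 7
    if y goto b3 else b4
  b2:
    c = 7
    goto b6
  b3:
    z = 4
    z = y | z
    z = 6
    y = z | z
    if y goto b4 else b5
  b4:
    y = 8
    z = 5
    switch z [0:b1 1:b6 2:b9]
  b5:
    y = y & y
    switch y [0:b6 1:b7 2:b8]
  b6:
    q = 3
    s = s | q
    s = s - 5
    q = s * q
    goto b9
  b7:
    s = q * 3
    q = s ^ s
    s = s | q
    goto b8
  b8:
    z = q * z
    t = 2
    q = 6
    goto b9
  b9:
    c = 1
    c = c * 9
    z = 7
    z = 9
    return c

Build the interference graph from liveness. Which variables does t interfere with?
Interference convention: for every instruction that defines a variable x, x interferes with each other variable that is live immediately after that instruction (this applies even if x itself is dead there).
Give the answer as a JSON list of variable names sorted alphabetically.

Answer: ["s"]

Working:
def/use:
  b0 def {s,t} use ∅
  b1 def {q,y} use ∅
  b2 def {c} use ∅
  b3 def {y,z} use {y}
  b4 def {y,z} use ∅
  b5 def {y} use {y}
  b6 def {q,s} use {s}
  b7 def {q,s} use {q}
  b8 def {q,t,z} use {q,z}
  b9 def {c,z} use ∅

Liveness:
  live b0: ∅→{s}
  live b1: {s}→{q,s,y}
  live b2: {s}→{s}
  live b3: {q,s,y}→{q,s,y,z}
  live b4: {s}→{s}
  live b5: {q,s,y,z}→{q,s,z}
  live b6: {s}→∅
  live b7: {q,z}→{q,z}
  live b8: {q,z}→∅
  live b9: ∅→∅

Conflict graph:
  c — {s,z}
  q — {s,y,z}
  s — {c,q,t,y,z}
  t — {s}
  y — {q,s,z}
  z — {c,q,s,y}

N(t) = ["s"]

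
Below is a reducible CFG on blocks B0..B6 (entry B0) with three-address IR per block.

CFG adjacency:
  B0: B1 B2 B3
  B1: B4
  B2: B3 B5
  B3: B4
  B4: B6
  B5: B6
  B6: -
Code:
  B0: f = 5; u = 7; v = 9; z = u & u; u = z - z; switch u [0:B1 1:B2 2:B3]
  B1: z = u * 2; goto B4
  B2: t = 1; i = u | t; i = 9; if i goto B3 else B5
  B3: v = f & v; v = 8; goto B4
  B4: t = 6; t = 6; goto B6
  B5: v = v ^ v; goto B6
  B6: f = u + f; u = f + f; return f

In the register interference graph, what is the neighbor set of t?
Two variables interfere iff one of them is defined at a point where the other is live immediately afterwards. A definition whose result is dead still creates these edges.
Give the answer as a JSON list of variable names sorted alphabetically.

Answer: ["f", "u", "v"]

Analysis:
def/use:
  B0 def {f,u,v,z} use ∅
  B1 def {z} use {u}
  B2 def {i,t} use {u}
  B3 def {v} use {f,v}
  B4 def {t} use ∅
  B5 def {v} use {v}
  B6 def {f,u} use {f,u}

Liveness:
  live B0: ∅→{f,u,v}
  live B1: {f,u}→{f,u}
  live B2: {f,u,v}→{f,u,v}
  live B3: {f,u,v}→{f,u}
  live B4: {f,u}→{f,u}
  live B5: {f,u,v}→{f,u}
  live B6: {f,u}→∅

Interfere edges:
  f — {i,t,u,v,z}
  i — {f,u,v}
  t — {f,u,v}
  u — {f,i,t,v,z}
  v — {f,i,t,u,z}
  z — {f,u,v}

N(t) = ["f", "u", "v"]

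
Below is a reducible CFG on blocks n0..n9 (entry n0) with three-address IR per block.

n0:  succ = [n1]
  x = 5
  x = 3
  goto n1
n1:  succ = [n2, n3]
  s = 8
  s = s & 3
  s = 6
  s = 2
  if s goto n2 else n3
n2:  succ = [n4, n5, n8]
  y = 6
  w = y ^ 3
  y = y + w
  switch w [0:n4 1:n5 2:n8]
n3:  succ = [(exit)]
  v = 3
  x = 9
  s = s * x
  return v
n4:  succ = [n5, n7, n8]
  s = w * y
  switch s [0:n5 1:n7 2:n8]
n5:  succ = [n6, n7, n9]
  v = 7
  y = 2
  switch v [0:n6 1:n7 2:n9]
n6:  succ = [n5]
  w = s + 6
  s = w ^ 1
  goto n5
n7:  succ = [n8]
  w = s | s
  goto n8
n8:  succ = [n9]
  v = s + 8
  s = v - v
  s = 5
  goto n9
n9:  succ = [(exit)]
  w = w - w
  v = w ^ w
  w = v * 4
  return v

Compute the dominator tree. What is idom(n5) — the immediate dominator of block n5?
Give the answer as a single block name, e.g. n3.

Answer: n2

Working:
idom tree: n1←n0 n2←n1 n3←n1 n4←n2 n5←n2 n6←n5 n7←n2 n8←n2 n9←n2
Join-block Dom:
  n5: preds {n2,n4,n6}: {n0,n1,n2} ∩ {n0,n1,n2,n4} ∩ {n0,n1,n2,n5,n6} = {n0,n1,n2}; idom=n2
  n7: preds {n4,n5}: {n0,n1,n2,n4} ∩ {n0,n1,n2,n5} = {n0,n1,n2}; idom=n2
  n8: preds {n2,n4,n7}: {n0,n1,n2} ∩ {n0,n1,n2,n4} ∩ {n0,n1,n2,n7} = {n0,n1,n2}; idom=n2
  n9: preds {n5,n8}: {n0,n1,n2,n5} ∩ {n0,n1,n2,n8} = {n0,n1,n2}; idom=n2

idom(n5) = n2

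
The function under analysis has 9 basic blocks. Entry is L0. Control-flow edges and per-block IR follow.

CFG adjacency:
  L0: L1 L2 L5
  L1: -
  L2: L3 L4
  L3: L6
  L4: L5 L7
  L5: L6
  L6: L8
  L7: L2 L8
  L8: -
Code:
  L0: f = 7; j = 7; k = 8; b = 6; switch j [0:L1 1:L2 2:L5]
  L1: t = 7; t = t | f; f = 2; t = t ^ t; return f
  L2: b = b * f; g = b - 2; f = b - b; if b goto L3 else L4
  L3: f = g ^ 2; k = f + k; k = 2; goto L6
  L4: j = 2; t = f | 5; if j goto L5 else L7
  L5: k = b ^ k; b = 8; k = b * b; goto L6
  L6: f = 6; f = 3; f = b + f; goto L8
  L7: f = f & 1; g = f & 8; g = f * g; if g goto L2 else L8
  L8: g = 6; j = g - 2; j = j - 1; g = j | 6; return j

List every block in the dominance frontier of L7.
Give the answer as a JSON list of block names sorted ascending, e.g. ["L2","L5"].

idom tree: L1←L0 L2←L0 L3←L2 L4←L2 L5←L0 L6←L0 L7←L4 L8←L0
Dom∩ at merges:
  L2: preds {L0,L7}: {L0} ∩ {L0,L2,L4,L7} = {L0}; idom=L0
  L5: preds {L0,L4}: {L0} ∩ {L0,L2,L4} = {L0}; idom=L0
  L6: preds {L3,L5}: {L0,L2,L3} ∩ {L0,L5} = {L0}; idom=L0
  L8: preds {L6,L7}: {L0,L6} ∩ {L0,L2,L4,L7} = {L0}; idom=L0

DF walk-up:
  join L2 pred L0: · stop@L0
  join L2 pred L7: L7→L4→L2 stop@L0
  join L5 pred L0: · stop@L0
  join L5 pred L4: L4→L2 stop@L0
  join L6 pred L3: L3→L2 stop@L0
  join L6 pred L5: L5 stop@L0
  join L8 pred L6: L6 stop@L0
  join L8 pred L7: L7→L4→L2 stop@L0
  L0 → ∅
  L1 → ∅
  L2 → {L2,L5,L6,L8}
  L3 → {L6}
  L4 → {L2,L5,L8}
  L5 → {L6}
  L6 → {L8}
  L7 → {L2,L8}
  L8 → ∅

DF(L7) = ["L2", "L8"]

Answer: ["L2", "L8"]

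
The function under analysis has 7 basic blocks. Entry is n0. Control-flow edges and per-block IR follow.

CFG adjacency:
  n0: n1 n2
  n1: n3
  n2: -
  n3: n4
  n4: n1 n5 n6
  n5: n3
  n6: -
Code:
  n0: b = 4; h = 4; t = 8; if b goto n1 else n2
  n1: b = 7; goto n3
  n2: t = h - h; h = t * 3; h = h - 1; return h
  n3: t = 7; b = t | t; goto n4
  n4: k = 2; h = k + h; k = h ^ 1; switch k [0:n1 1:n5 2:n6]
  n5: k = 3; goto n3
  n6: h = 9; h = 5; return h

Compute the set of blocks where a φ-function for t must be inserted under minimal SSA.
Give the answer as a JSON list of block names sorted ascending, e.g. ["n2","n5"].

idom tree: n1←n0 n2←n0 n3←n1 n4←n3 n5←n4 n6←n4
Join-block Dom:
  n1: preds {n0,n4}: {n0} ∩ {n0,n1,n3,n4} = {n0}; idom=n0
  n3: preds {n1,n5}: {n0,n1} ∩ {n0,n1,n3,n4,n5} = {n0,n1}; idom=n1

Frontier:
  n1←n0: walk · to n0
  n1←n4: walk n4→n3→n1 to n0
  n3←n1: walk · to n1
  n3←n5: walk n5→n4→n3 to n1
  DF(n0)=∅
  DF(n1)={n1}
  DF(n2)=∅
  DF(n3)={n1,n3}
  DF(n4)={n1,n3}
  DF(n5)={n3}
  DF(n6)=∅

φ for t: defs {n0,n2,n3}
  DF⁺ = {n1,n3}

Answer: ["n1", "n3"]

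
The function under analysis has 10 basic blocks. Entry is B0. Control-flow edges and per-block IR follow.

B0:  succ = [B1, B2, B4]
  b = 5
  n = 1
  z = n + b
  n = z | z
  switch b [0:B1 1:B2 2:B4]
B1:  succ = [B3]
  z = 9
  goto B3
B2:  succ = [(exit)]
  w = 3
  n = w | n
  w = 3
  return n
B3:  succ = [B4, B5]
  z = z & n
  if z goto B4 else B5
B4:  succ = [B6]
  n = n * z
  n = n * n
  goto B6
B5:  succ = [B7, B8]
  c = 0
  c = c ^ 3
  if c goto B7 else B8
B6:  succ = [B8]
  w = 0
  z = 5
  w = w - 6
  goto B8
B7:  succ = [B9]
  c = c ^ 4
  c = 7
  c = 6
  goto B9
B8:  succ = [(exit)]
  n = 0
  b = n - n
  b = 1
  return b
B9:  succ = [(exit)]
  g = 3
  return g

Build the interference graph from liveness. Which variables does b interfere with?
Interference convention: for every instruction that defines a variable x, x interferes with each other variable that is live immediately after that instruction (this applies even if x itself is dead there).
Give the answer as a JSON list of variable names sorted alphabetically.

Block summaries:
  B0: {b,n,z} / ∅
  B1: {z} / ∅
  B2: {n,w} / {n}
  B3: {z} / {n,z}
  B4: {n} / {n,z}
  B5: {c} / ∅
  B6: {w,z} / ∅
  B7: {c} / {c}
  B8: {b,n} / ∅
  B9: {g} / ∅

Liveness:
  B0: in=∅ out={n,z}
  B1: in={n} out={n,z}
  B2: in={n} out=∅
  B3: in={n,z} out={n,z}
  B4: in={n,z} out=∅
  B5: in=∅ out={c}
  B6: in=∅ out=∅
  B7: in={c} out=∅
  B8: in=∅ out=∅
  B9: in=∅ out=∅

Conflict graph:
  b: {n,z}
  c: ∅
  g: ∅
  n: {b,w,z}
  w: {n,z}
  z: {b,n,w}

N(b) = ["n", "z"]

Answer: ["n", "z"]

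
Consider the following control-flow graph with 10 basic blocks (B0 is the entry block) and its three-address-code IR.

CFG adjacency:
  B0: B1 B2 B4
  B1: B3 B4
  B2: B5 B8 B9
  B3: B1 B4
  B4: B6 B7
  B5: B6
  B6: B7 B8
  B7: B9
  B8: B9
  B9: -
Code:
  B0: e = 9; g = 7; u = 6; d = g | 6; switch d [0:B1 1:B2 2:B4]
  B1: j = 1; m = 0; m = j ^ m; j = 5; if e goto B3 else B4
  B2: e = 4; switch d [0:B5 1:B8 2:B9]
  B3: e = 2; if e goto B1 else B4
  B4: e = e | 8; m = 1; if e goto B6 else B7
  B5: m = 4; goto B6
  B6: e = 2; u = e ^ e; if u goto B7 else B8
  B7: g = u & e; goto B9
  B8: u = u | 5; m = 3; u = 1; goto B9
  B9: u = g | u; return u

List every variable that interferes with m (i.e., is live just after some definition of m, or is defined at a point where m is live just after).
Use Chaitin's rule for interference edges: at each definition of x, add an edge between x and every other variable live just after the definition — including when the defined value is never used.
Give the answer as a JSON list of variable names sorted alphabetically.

Block summaries:
  B0: {d,e,g,u} / ∅
  B1: {j,m} / {e}
  B2: {e} / {d}
  B3: {e} / ∅
  B4: {e,m} / {e}
  B5: {m} / ∅
  B6: {e,u} / ∅
  B7: {g} / {e,u}
  B8: {m,u} / {u}
  B9: {u} / {g,u}

Live sets:
  B0: in=∅ out={d,e,g,u}
  B1: in={e,g,u} out={e,g,u}
  B2: in={d,g,u} out={g,u}
  B3: in={g,u} out={e,g,u}
  B4: in={e,g,u} out={e,g,u}
  B5: in={g} out={g}
  B6: in={g} out={e,g,u}
  B7: in={e,u} out={g,u}
  B8: in={g,u} out={g,u}
  B9: in={g,u} out=∅

Interfere edges:
  d↔{e,g,u}
  e↔{d,g,j,m,u}
  g↔{d,e,j,m,u}
  j↔{e,g,m,u}
  m↔{e,g,j,u}
  u↔{d,e,g,j,m}

N(m) = ["e", "g", "j", "u"]

Answer: ["e", "g", "j", "u"]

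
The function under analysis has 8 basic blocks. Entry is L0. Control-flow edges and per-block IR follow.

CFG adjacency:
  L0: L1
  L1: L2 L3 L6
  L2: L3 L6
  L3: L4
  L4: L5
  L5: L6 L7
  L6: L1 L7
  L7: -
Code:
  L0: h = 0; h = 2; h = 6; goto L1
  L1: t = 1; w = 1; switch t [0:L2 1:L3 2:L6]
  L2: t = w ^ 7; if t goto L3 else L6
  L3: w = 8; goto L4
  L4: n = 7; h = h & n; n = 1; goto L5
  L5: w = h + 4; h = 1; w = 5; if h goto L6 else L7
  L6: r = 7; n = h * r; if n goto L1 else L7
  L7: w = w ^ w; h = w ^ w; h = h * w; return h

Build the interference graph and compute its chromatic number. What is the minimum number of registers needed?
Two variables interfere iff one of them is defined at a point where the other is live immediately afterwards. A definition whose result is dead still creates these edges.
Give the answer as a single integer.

Per-block:
  L0: def={h} ue=∅
  L1: def={t,w} ue=∅
  L2: def={t} ue={w}
  L3: def={w} ue=∅
  L4: def={h,n} ue={h}
  L5: def={h,w} ue={h}
  L6: def={n,r} ue={h}
  L7: def={h,w} ue={w}

Backward fixpoint:
  L0: in=∅ out={h}
  L1: in={h} out={h,w}
  L2: in={h,w} out={h,w}
  L3: in={h} out={h}
  L4: in={h} out={h}
  L5: in={h} out={h,w}
  L6: in={h,w} out={h,w}
  L7: in={w} out=∅

Interfere edges:
  h: {n,r,t,w}
  n: {h,w}
  r: {h,w}
  t: {h,w}
  w: {h,n,r,t}

Colouring:
  lower bound: {h,n,w} mutually conflict ⇒ χ ≥ 3
  assign h→R0 n→R2 r→R2 t→R2 w→R1 — no edge inside a register ⇒ χ ≤ 3
  χ = 3

Answer: 3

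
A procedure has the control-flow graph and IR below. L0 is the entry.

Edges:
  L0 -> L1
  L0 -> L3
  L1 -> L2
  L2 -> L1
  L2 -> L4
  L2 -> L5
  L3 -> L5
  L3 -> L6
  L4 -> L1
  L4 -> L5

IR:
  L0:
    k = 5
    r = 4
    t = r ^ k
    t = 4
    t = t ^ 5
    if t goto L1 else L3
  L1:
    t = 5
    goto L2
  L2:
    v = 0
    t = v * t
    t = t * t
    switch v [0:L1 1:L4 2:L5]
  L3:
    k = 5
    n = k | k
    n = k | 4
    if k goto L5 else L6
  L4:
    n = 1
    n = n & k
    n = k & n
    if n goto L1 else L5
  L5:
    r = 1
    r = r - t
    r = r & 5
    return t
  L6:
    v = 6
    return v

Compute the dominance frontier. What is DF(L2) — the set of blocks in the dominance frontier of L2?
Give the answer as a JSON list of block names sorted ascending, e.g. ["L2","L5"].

Answer: ["L1", "L5"]

Analysis:
idom tree: L1←L0 L2←L1 L3←L0 L4←L2 L5←L0 L6←L3
Join-block Dom:
  L1: preds {L0,L2,L4}: {L0} ∩ {L0,L1,L2} ∩ {L0,L1,L2,L4} = {L0}; idom=L0
  L5: preds {L2,L3,L4}: {L0,L1,L2} ∩ {L0,L3} ∩ {L0,L1,L2,L4} = {L0}; idom=L0

Frontier:
  L1←L0: walk · to L0
  L1←L2: walk L2→L1 to L0
  L1←L4: walk L4→L2→L1 to L0
  L5←L2: walk L2→L1 to L0
  L5←L3: walk L3 to L0
  L5←L4: walk L4→L2→L1 to L0
  DF(L0)=∅
  DF(L1)={L1,L5}
  DF(L2)={L1,L5}
  DF(L3)={L5}
  DF(L4)={L1,L5}
  DF(L5)=∅
  DF(L6)=∅

DF(L2) = ["L1", "L5"]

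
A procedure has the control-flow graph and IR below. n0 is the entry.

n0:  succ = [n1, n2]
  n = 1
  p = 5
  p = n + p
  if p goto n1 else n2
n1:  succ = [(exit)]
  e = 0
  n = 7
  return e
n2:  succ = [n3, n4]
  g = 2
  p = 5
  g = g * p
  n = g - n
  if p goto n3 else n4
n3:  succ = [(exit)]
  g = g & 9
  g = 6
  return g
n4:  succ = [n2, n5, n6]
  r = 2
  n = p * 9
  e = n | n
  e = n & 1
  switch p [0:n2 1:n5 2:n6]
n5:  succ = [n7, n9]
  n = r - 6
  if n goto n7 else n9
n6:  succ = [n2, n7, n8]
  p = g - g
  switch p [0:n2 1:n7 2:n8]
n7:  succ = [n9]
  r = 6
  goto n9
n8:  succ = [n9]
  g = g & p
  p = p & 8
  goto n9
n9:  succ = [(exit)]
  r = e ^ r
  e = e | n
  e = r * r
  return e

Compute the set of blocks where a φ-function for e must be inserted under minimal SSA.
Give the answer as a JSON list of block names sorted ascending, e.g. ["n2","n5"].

Answer: ["n2"]

Working:
idom tree: n1←n0 n2←n0 n3←n2 n4←n2 n5←n4 n6←n4 n7←n4 n8←n6 n9←n4
Join-block Dom:
  n2: preds {n0,n4,n6}: {n0} ∩ {n0,n2,n4} ∩ {n0,n2,n4,n6} = {n0}; idom=n0
  n7: preds {n5,n6}: {n0,n2,n4,n5} ∩ {n0,n2,n4,n6} = {n0,n2,n4}; idom=n4
  n9: preds {n5,n7,n8}: {n0,n2,n4,n5} ∩ {n0,n2,n4,n7} ∩ {n0,n2,n4,n6,n8} = {n0,n2,n4}; idom=n4

DF walk-up:
  join n2 pred n0: · stop@n0
  join n2 pred n4: n4→n2 stop@n0
  join n2 pred n6: n6→n4→n2 stop@n0
  join n7 pred n5: n5 stop@n4
  join n7 pred n6: n6 stop@n4
  join n9 pred n5: n5 stop@n4
  join n9 pred n7: n7 stop@n4
  join n9 pred n8: n8→n6 stop@n4
  n0: DF=∅
  n1: DF=∅
  n2: DF={n2}
  n3: DF=∅
  n4: DF={n2}
  n5: DF={n7,n9}
  n6: DF={n2,n7,n9}
  n7: DF={n9}
  n8: DF={n9}
  n9: DF=∅

φ for e: defs {n1,n4,n9}
  DF⁺ = {n2}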